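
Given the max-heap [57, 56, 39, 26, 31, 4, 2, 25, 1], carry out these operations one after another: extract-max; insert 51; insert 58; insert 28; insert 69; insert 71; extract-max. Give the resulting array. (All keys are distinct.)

extract-max → returns 57:
  remove root 57; move last element 1 to root → [1, 56, 39, 26, 31, 4, 2, 25]
  1 vs larger child 56 at index 1, swap → [56, 1, 39, 26, 31, 4, 2, 25]
  1 vs larger child 31 at index 4, swap → [56, 31, 39, 26, 1, 4, 2, 25]
insert 51:
  append 51 at index 8 → [56, 31, 39, 26, 1, 4, 2, 25, 51]
  51 > parent 26 at index 3, swap → [56, 31, 39, 51, 1, 4, 2, 25, 26]
  51 > parent 31 at index 1, swap → [56, 51, 39, 31, 1, 4, 2, 25, 26]
insert 58:
  append 58 at index 9 → [56, 51, 39, 31, 1, 4, 2, 25, 26, 58]
  58 > parent 1 at index 4, swap → [56, 51, 39, 31, 58, 4, 2, 25, 26, 1]
  58 > parent 51 at index 1, swap → [56, 58, 39, 31, 51, 4, 2, 25, 26, 1]
  58 > parent 56 at index 0, swap → [58, 56, 39, 31, 51, 4, 2, 25, 26, 1]
insert 28:
  append 28 at index 10 → [58, 56, 39, 31, 51, 4, 2, 25, 26, 1, 28] (no swap needed)
insert 69:
  append 69 at index 11 → [58, 56, 39, 31, 51, 4, 2, 25, 26, 1, 28, 69]
  69 > parent 4 at index 5, swap → [58, 56, 39, 31, 51, 69, 2, 25, 26, 1, 28, 4]
  69 > parent 39 at index 2, swap → [58, 56, 69, 31, 51, 39, 2, 25, 26, 1, 28, 4]
  69 > parent 58 at index 0, swap → [69, 56, 58, 31, 51, 39, 2, 25, 26, 1, 28, 4]
insert 71:
  append 71 at index 12 → [69, 56, 58, 31, 51, 39, 2, 25, 26, 1, 28, 4, 71]
  71 > parent 39 at index 5, swap → [69, 56, 58, 31, 51, 71, 2, 25, 26, 1, 28, 4, 39]
  71 > parent 58 at index 2, swap → [69, 56, 71, 31, 51, 58, 2, 25, 26, 1, 28, 4, 39]
  71 > parent 69 at index 0, swap → [71, 56, 69, 31, 51, 58, 2, 25, 26, 1, 28, 4, 39]
extract-max → returns 71:
  remove root 71; move last element 39 to root → [39, 56, 69, 31, 51, 58, 2, 25, 26, 1, 28, 4]
  39 vs larger child 69 at index 2, swap → [69, 56, 39, 31, 51, 58, 2, 25, 26, 1, 28, 4]
  39 vs larger child 58 at index 5, swap → [69, 56, 58, 31, 51, 39, 2, 25, 26, 1, 28, 4]

[69, 56, 58, 31, 51, 39, 2, 25, 26, 1, 28, 4]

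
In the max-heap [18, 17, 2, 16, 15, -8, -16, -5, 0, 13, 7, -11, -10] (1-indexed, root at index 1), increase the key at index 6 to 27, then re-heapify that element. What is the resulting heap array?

[27, 17, 18, 16, 15, 2, -16, -5, 0, 13, 7, -11, -10]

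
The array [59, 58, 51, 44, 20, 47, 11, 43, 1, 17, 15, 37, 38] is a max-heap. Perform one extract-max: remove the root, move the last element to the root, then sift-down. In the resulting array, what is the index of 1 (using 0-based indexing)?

8

remove root 59; move last element 38 to root → [38, 58, 51, 44, 20, 47, 11, 43, 1, 17, 15, 37]
38 vs larger child 58 at index 1, swap → [58, 38, 51, 44, 20, 47, 11, 43, 1, 17, 15, 37]
38 vs larger child 44 at index 3, swap → [58, 44, 51, 38, 20, 47, 11, 43, 1, 17, 15, 37]
38 vs larger child 43 at index 7, swap → [58, 44, 51, 43, 20, 47, 11, 38, 1, 17, 15, 37]
resulting array: [58, 44, 51, 43, 20, 47, 11, 38, 1, 17, 15, 37]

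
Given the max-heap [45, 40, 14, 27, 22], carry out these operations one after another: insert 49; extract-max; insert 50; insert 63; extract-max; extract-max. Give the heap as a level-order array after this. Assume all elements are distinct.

[45, 40, 14, 27, 22]

insert 49:
  append 49 at index 5 → [45, 40, 14, 27, 22, 49]
  49 > parent 14 at index 2, swap → [45, 40, 49, 27, 22, 14]
  49 > parent 45 at index 0, swap → [49, 40, 45, 27, 22, 14]
extract-max → returns 49:
  remove root 49; move last element 14 to root → [14, 40, 45, 27, 22]
  14 vs larger child 45 at index 2, swap → [45, 40, 14, 27, 22]
insert 50:
  append 50 at index 5 → [45, 40, 14, 27, 22, 50]
  50 > parent 14 at index 2, swap → [45, 40, 50, 27, 22, 14]
  50 > parent 45 at index 0, swap → [50, 40, 45, 27, 22, 14]
insert 63:
  append 63 at index 6 → [50, 40, 45, 27, 22, 14, 63]
  63 > parent 45 at index 2, swap → [50, 40, 63, 27, 22, 14, 45]
  63 > parent 50 at index 0, swap → [63, 40, 50, 27, 22, 14, 45]
extract-max → returns 63:
  remove root 63; move last element 45 to root → [45, 40, 50, 27, 22, 14]
  45 vs larger child 50 at index 2, swap → [50, 40, 45, 27, 22, 14]
extract-max → returns 50:
  remove root 50; move last element 14 to root → [14, 40, 45, 27, 22]
  14 vs larger child 45 at index 2, swap → [45, 40, 14, 27, 22]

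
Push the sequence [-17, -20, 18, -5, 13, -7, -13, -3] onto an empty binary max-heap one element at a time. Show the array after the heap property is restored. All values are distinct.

[18, 13, -7, -3, -5, -17, -13, -20]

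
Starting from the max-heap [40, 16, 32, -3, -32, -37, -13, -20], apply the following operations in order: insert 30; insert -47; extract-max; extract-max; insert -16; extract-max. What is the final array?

[16, -3, -13, -16, -32, -37, -47, -20]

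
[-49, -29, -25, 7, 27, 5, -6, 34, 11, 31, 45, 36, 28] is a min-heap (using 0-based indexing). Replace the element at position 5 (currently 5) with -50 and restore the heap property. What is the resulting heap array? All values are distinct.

[-50, -29, -49, 7, 27, -25, -6, 34, 11, 31, 45, 36, 28]

set index 5 from 5 to -50 → [-49, -29, -25, 7, 27, -50, -6, 34, 11, 31, 45, 36, 28]
-50 < parent -25 at index 2, swap → [-49, -29, -50, 7, 27, -25, -6, 34, 11, 31, 45, 36, 28]
-50 < parent -49 at index 0, swap → [-50, -29, -49, 7, 27, -25, -6, 34, 11, 31, 45, 36, 28]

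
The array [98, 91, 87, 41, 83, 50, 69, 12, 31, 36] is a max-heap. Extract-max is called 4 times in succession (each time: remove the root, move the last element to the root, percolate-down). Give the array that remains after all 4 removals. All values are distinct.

[69, 41, 50, 12, 36, 31]

extract-max #1 returns 98:
  remove root 98; move last element 36 to root → [36, 91, 87, 41, 83, 50, 69, 12, 31]
  36 vs larger child 91 at index 1, swap → [91, 36, 87, 41, 83, 50, 69, 12, 31]
  36 vs larger child 83 at index 4, swap → [91, 83, 87, 41, 36, 50, 69, 12, 31]
extract-max #2 returns 91:
  remove root 91; move last element 31 to root → [31, 83, 87, 41, 36, 50, 69, 12]
  31 vs larger child 87 at index 2, swap → [87, 83, 31, 41, 36, 50, 69, 12]
  31 vs larger child 69 at index 6, swap → [87, 83, 69, 41, 36, 50, 31, 12]
extract-max #3 returns 87:
  remove root 87; move last element 12 to root → [12, 83, 69, 41, 36, 50, 31]
  12 vs larger child 83 at index 1, swap → [83, 12, 69, 41, 36, 50, 31]
  12 vs larger child 41 at index 3, swap → [83, 41, 69, 12, 36, 50, 31]
extract-max #4 returns 83:
  remove root 83; move last element 31 to root → [31, 41, 69, 12, 36, 50]
  31 vs larger child 69 at index 2, swap → [69, 41, 31, 12, 36, 50]
  31 vs only child 50 at index 5, swap → [69, 41, 50, 12, 36, 31]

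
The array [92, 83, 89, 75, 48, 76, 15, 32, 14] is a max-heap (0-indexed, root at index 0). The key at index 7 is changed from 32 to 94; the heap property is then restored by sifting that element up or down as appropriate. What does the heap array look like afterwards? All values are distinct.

[94, 92, 89, 83, 48, 76, 15, 75, 14]

set index 7 from 32 to 94 → [92, 83, 89, 75, 48, 76, 15, 94, 14]
94 > parent 75 at index 3, swap → [92, 83, 89, 94, 48, 76, 15, 75, 14]
94 > parent 83 at index 1, swap → [92, 94, 89, 83, 48, 76, 15, 75, 14]
94 > parent 92 at index 0, swap → [94, 92, 89, 83, 48, 76, 15, 75, 14]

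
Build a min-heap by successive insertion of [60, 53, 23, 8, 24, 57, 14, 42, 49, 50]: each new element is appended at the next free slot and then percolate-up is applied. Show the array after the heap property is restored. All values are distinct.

[8, 23, 14, 42, 24, 57, 53, 60, 49, 50]

Insert 60:
  append 60 at index 0 → [60] (no swap needed)
Insert 53:
  append 53 at index 1 → [60, 53]
  53 < parent 60 at index 0, swap → [53, 60]
Insert 23:
  append 23 at index 2 → [53, 60, 23]
  23 < parent 53 at index 0, swap → [23, 60, 53]
Insert 8:
  append 8 at index 3 → [23, 60, 53, 8]
  8 < parent 60 at index 1, swap → [23, 8, 53, 60]
  8 < parent 23 at index 0, swap → [8, 23, 53, 60]
Insert 24:
  append 24 at index 4 → [8, 23, 53, 60, 24] (no swap needed)
Insert 57:
  append 57 at index 5 → [8, 23, 53, 60, 24, 57] (no swap needed)
Insert 14:
  append 14 at index 6 → [8, 23, 53, 60, 24, 57, 14]
  14 < parent 53 at index 2, swap → [8, 23, 14, 60, 24, 57, 53]
Insert 42:
  append 42 at index 7 → [8, 23, 14, 60, 24, 57, 53, 42]
  42 < parent 60 at index 3, swap → [8, 23, 14, 42, 24, 57, 53, 60]
Insert 49:
  append 49 at index 8 → [8, 23, 14, 42, 24, 57, 53, 60, 49] (no swap needed)
Insert 50:
  append 50 at index 9 → [8, 23, 14, 42, 24, 57, 53, 60, 49, 50] (no swap needed)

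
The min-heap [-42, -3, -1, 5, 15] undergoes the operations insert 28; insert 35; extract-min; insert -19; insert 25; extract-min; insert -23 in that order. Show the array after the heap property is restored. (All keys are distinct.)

[-23, -3, -1, 5, 15, 28, 35, 25]

insert 28:
  append 28 at index 5 → [-42, -3, -1, 5, 15, 28] (no swap needed)
insert 35:
  append 35 at index 6 → [-42, -3, -1, 5, 15, 28, 35] (no swap needed)
extract-min → returns -42:
  remove root -42; move last element 35 to root → [35, -3, -1, 5, 15, 28]
  35 vs smaller child -3 at index 1, swap → [-3, 35, -1, 5, 15, 28]
  35 vs smaller child 5 at index 3, swap → [-3, 5, -1, 35, 15, 28]
insert -19:
  append -19 at index 6 → [-3, 5, -1, 35, 15, 28, -19]
  -19 < parent -1 at index 2, swap → [-3, 5, -19, 35, 15, 28, -1]
  -19 < parent -3 at index 0, swap → [-19, 5, -3, 35, 15, 28, -1]
insert 25:
  append 25 at index 7 → [-19, 5, -3, 35, 15, 28, -1, 25]
  25 < parent 35 at index 3, swap → [-19, 5, -3, 25, 15, 28, -1, 35]
extract-min → returns -19:
  remove root -19; move last element 35 to root → [35, 5, -3, 25, 15, 28, -1]
  35 vs smaller child -3 at index 2, swap → [-3, 5, 35, 25, 15, 28, -1]
  35 vs smaller child -1 at index 6, swap → [-3, 5, -1, 25, 15, 28, 35]
insert -23:
  append -23 at index 7 → [-3, 5, -1, 25, 15, 28, 35, -23]
  -23 < parent 25 at index 3, swap → [-3, 5, -1, -23, 15, 28, 35, 25]
  -23 < parent 5 at index 1, swap → [-3, -23, -1, 5, 15, 28, 35, 25]
  -23 < parent -3 at index 0, swap → [-23, -3, -1, 5, 15, 28, 35, 25]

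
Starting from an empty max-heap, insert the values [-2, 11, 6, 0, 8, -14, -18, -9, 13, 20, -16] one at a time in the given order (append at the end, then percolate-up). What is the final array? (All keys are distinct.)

Insert -2:
  append -2 at index 0 → [-2] (no swap needed)
Insert 11:
  append 11 at index 1 → [-2, 11]
  11 > parent -2 at index 0, swap → [11, -2]
Insert 6:
  append 6 at index 2 → [11, -2, 6] (no swap needed)
Insert 0:
  append 0 at index 3 → [11, -2, 6, 0]
  0 > parent -2 at index 1, swap → [11, 0, 6, -2]
Insert 8:
  append 8 at index 4 → [11, 0, 6, -2, 8]
  8 > parent 0 at index 1, swap → [11, 8, 6, -2, 0]
Insert -14:
  append -14 at index 5 → [11, 8, 6, -2, 0, -14] (no swap needed)
Insert -18:
  append -18 at index 6 → [11, 8, 6, -2, 0, -14, -18] (no swap needed)
Insert -9:
  append -9 at index 7 → [11, 8, 6, -2, 0, -14, -18, -9] (no swap needed)
Insert 13:
  append 13 at index 8 → [11, 8, 6, -2, 0, -14, -18, -9, 13]
  13 > parent -2 at index 3, swap → [11, 8, 6, 13, 0, -14, -18, -9, -2]
  13 > parent 8 at index 1, swap → [11, 13, 6, 8, 0, -14, -18, -9, -2]
  13 > parent 11 at index 0, swap → [13, 11, 6, 8, 0, -14, -18, -9, -2]
Insert 20:
  append 20 at index 9 → [13, 11, 6, 8, 0, -14, -18, -9, -2, 20]
  20 > parent 0 at index 4, swap → [13, 11, 6, 8, 20, -14, -18, -9, -2, 0]
  20 > parent 11 at index 1, swap → [13, 20, 6, 8, 11, -14, -18, -9, -2, 0]
  20 > parent 13 at index 0, swap → [20, 13, 6, 8, 11, -14, -18, -9, -2, 0]
Insert -16:
  append -16 at index 10 → [20, 13, 6, 8, 11, -14, -18, -9, -2, 0, -16] (no swap needed)

[20, 13, 6, 8, 11, -14, -18, -9, -2, 0, -16]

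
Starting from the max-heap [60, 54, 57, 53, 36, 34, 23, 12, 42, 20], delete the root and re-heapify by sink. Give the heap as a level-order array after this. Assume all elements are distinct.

remove root 60; move last element 20 to root → [20, 54, 57, 53, 36, 34, 23, 12, 42]
20 vs larger child 57 at index 2, swap → [57, 54, 20, 53, 36, 34, 23, 12, 42]
20 vs larger child 34 at index 5, swap → [57, 54, 34, 53, 36, 20, 23, 12, 42]

[57, 54, 34, 53, 36, 20, 23, 12, 42]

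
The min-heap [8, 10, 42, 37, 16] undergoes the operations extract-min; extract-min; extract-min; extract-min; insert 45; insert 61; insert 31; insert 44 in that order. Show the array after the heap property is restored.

[31, 42, 61, 45, 44]

extract-min → returns 8:
  remove root 8; move last element 16 to root → [16, 10, 42, 37]
  16 vs smaller child 10 at index 1, swap → [10, 16, 42, 37]
extract-min → returns 10:
  remove root 10; move last element 37 to root → [37, 16, 42]
  37 vs smaller child 16 at index 1, swap → [16, 37, 42]
extract-min → returns 16:
  remove root 16; move last element 42 to root → [42, 37]
  42 vs only child 37 at index 1, swap → [37, 42]
extract-min → returns 37:
  remove root 37; move last element 42 to root → [42] (no swap needed)
insert 45:
  append 45 at index 1 → [42, 45] (no swap needed)
insert 61:
  append 61 at index 2 → [42, 45, 61] (no swap needed)
insert 31:
  append 31 at index 3 → [42, 45, 61, 31]
  31 < parent 45 at index 1, swap → [42, 31, 61, 45]
  31 < parent 42 at index 0, swap → [31, 42, 61, 45]
insert 44:
  append 44 at index 4 → [31, 42, 61, 45, 44] (no swap needed)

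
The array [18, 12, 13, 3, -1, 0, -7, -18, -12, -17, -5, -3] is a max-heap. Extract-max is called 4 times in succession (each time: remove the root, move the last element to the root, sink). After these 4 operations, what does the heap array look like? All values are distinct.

extract-max #1 returns 18:
  remove root 18; move last element -3 to root → [-3, 12, 13, 3, -1, 0, -7, -18, -12, -17, -5]
  -3 vs larger child 13 at index 2, swap → [13, 12, -3, 3, -1, 0, -7, -18, -12, -17, -5]
  -3 vs larger child 0 at index 5, swap → [13, 12, 0, 3, -1, -3, -7, -18, -12, -17, -5]
extract-max #2 returns 13:
  remove root 13; move last element -5 to root → [-5, 12, 0, 3, -1, -3, -7, -18, -12, -17]
  -5 vs larger child 12 at index 1, swap → [12, -5, 0, 3, -1, -3, -7, -18, -12, -17]
  -5 vs larger child 3 at index 3, swap → [12, 3, 0, -5, -1, -3, -7, -18, -12, -17]
extract-max #3 returns 12:
  remove root 12; move last element -17 to root → [-17, 3, 0, -5, -1, -3, -7, -18, -12]
  -17 vs larger child 3 at index 1, swap → [3, -17, 0, -5, -1, -3, -7, -18, -12]
  -17 vs larger child -1 at index 4, swap → [3, -1, 0, -5, -17, -3, -7, -18, -12]
extract-max #4 returns 3:
  remove root 3; move last element -12 to root → [-12, -1, 0, -5, -17, -3, -7, -18]
  -12 vs larger child 0 at index 2, swap → [0, -1, -12, -5, -17, -3, -7, -18]
  -12 vs larger child -3 at index 5, swap → [0, -1, -3, -5, -17, -12, -7, -18]

[0, -1, -3, -5, -17, -12, -7, -18]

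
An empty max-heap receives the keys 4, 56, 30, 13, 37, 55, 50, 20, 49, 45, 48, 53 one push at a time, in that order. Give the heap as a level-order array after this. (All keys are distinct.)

[56, 49, 55, 37, 48, 53, 50, 4, 20, 13, 45, 30]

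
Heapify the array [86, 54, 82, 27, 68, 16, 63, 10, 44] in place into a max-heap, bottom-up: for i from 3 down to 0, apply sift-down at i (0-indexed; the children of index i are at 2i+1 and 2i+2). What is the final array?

[86, 68, 82, 44, 54, 16, 63, 10, 27]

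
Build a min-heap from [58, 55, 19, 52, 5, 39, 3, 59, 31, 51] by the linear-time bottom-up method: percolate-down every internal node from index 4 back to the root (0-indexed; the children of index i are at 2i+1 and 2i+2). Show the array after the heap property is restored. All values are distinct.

[3, 5, 19, 31, 51, 39, 58, 59, 52, 55]

sift down from index 4: already satisfies heap property
sift down from index 3:
  52 vs smaller child 31 at index 8, swap → [58, 55, 19, 31, 5, 39, 3, 59, 52, 51]
sift down from index 2:
  19 vs smaller child 3 at index 6, swap → [58, 55, 3, 31, 5, 39, 19, 59, 52, 51]
sift down from index 1:
  55 vs smaller child 5 at index 4, swap → [58, 5, 3, 31, 55, 39, 19, 59, 52, 51]
  55 vs only child 51 at index 9, swap → [58, 5, 3, 31, 51, 39, 19, 59, 52, 55]
sift down from index 0:
  58 vs smaller child 3 at index 2, swap → [3, 5, 58, 31, 51, 39, 19, 59, 52, 55]
  58 vs smaller child 19 at index 6, swap → [3, 5, 19, 31, 51, 39, 58, 59, 52, 55]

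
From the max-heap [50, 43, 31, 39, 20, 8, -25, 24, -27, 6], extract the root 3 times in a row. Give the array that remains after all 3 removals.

[31, 24, 8, 6, 20, -27, -25]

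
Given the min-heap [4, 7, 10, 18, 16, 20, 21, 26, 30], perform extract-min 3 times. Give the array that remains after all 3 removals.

extract-min #1 returns 4:
  remove root 4; move last element 30 to root → [30, 7, 10, 18, 16, 20, 21, 26]
  30 vs smaller child 7 at index 1, swap → [7, 30, 10, 18, 16, 20, 21, 26]
  30 vs smaller child 16 at index 4, swap → [7, 16, 10, 18, 30, 20, 21, 26]
extract-min #2 returns 7:
  remove root 7; move last element 26 to root → [26, 16, 10, 18, 30, 20, 21]
  26 vs smaller child 10 at index 2, swap → [10, 16, 26, 18, 30, 20, 21]
  26 vs smaller child 20 at index 5, swap → [10, 16, 20, 18, 30, 26, 21]
extract-min #3 returns 10:
  remove root 10; move last element 21 to root → [21, 16, 20, 18, 30, 26]
  21 vs smaller child 16 at index 1, swap → [16, 21, 20, 18, 30, 26]
  21 vs smaller child 18 at index 3, swap → [16, 18, 20, 21, 30, 26]

[16, 18, 20, 21, 30, 26]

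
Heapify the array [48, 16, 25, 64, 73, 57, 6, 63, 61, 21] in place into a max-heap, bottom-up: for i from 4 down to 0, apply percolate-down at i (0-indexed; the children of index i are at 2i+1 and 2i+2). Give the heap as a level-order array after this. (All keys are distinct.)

[73, 64, 57, 63, 21, 25, 6, 48, 61, 16]

sift down from index 4: already satisfies heap property
sift down from index 3: already satisfies heap property
sift down from index 2:
  25 vs larger child 57 at index 5, swap → [48, 16, 57, 64, 73, 25, 6, 63, 61, 21]
sift down from index 1:
  16 vs larger child 73 at index 4, swap → [48, 73, 57, 64, 16, 25, 6, 63, 61, 21]
  16 vs only child 21 at index 9, swap → [48, 73, 57, 64, 21, 25, 6, 63, 61, 16]
sift down from index 0:
  48 vs larger child 73 at index 1, swap → [73, 48, 57, 64, 21, 25, 6, 63, 61, 16]
  48 vs larger child 64 at index 3, swap → [73, 64, 57, 48, 21, 25, 6, 63, 61, 16]
  48 vs larger child 63 at index 7, swap → [73, 64, 57, 63, 21, 25, 6, 48, 61, 16]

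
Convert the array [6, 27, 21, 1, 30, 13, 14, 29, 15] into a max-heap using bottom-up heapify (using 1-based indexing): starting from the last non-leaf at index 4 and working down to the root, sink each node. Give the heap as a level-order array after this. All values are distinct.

[30, 29, 21, 15, 27, 13, 14, 1, 6]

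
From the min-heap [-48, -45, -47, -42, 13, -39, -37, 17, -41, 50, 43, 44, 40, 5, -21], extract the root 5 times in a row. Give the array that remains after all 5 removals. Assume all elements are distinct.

[-39, 5, -37, 17, 13, -21, 43, 44, 40, 50]

extract-min #1 returns -48:
  remove root -48; move last element -21 to root → [-21, -45, -47, -42, 13, -39, -37, 17, -41, 50, 43, 44, 40, 5]
  -21 vs smaller child -47 at index 2, swap → [-47, -45, -21, -42, 13, -39, -37, 17, -41, 50, 43, 44, 40, 5]
  -21 vs smaller child -39 at index 5, swap → [-47, -45, -39, -42, 13, -21, -37, 17, -41, 50, 43, 44, 40, 5]
extract-min #2 returns -47:
  remove root -47; move last element 5 to root → [5, -45, -39, -42, 13, -21, -37, 17, -41, 50, 43, 44, 40]
  5 vs smaller child -45 at index 1, swap → [-45, 5, -39, -42, 13, -21, -37, 17, -41, 50, 43, 44, 40]
  5 vs smaller child -42 at index 3, swap → [-45, -42, -39, 5, 13, -21, -37, 17, -41, 50, 43, 44, 40]
  5 vs smaller child -41 at index 8, swap → [-45, -42, -39, -41, 13, -21, -37, 17, 5, 50, 43, 44, 40]
extract-min #3 returns -45:
  remove root -45; move last element 40 to root → [40, -42, -39, -41, 13, -21, -37, 17, 5, 50, 43, 44]
  40 vs smaller child -42 at index 1, swap → [-42, 40, -39, -41, 13, -21, -37, 17, 5, 50, 43, 44]
  40 vs smaller child -41 at index 3, swap → [-42, -41, -39, 40, 13, -21, -37, 17, 5, 50, 43, 44]
  40 vs smaller child 5 at index 8, swap → [-42, -41, -39, 5, 13, -21, -37, 17, 40, 50, 43, 44]
extract-min #4 returns -42:
  remove root -42; move last element 44 to root → [44, -41, -39, 5, 13, -21, -37, 17, 40, 50, 43]
  44 vs smaller child -41 at index 1, swap → [-41, 44, -39, 5, 13, -21, -37, 17, 40, 50, 43]
  44 vs smaller child 5 at index 3, swap → [-41, 5, -39, 44, 13, -21, -37, 17, 40, 50, 43]
  44 vs smaller child 17 at index 7, swap → [-41, 5, -39, 17, 13, -21, -37, 44, 40, 50, 43]
extract-min #5 returns -41:
  remove root -41; move last element 43 to root → [43, 5, -39, 17, 13, -21, -37, 44, 40, 50]
  43 vs smaller child -39 at index 2, swap → [-39, 5, 43, 17, 13, -21, -37, 44, 40, 50]
  43 vs smaller child -37 at index 6, swap → [-39, 5, -37, 17, 13, -21, 43, 44, 40, 50]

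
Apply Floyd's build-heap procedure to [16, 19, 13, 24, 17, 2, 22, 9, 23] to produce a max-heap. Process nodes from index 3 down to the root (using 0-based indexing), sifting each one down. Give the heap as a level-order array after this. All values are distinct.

sift down from index 3: already satisfies heap property
sift down from index 2:
  13 vs larger child 22 at index 6, swap → [16, 19, 22, 24, 17, 2, 13, 9, 23]
sift down from index 1:
  19 vs larger child 24 at index 3, swap → [16, 24, 22, 19, 17, 2, 13, 9, 23]
  19 vs larger child 23 at index 8, swap → [16, 24, 22, 23, 17, 2, 13, 9, 19]
sift down from index 0:
  16 vs larger child 24 at index 1, swap → [24, 16, 22, 23, 17, 2, 13, 9, 19]
  16 vs larger child 23 at index 3, swap → [24, 23, 22, 16, 17, 2, 13, 9, 19]
  16 vs larger child 19 at index 8, swap → [24, 23, 22, 19, 17, 2, 13, 9, 16]

[24, 23, 22, 19, 17, 2, 13, 9, 16]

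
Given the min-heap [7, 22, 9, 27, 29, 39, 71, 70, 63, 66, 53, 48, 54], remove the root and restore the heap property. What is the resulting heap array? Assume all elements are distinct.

remove root 7; move last element 54 to root → [54, 22, 9, 27, 29, 39, 71, 70, 63, 66, 53, 48]
54 vs smaller child 9 at index 2, swap → [9, 22, 54, 27, 29, 39, 71, 70, 63, 66, 53, 48]
54 vs smaller child 39 at index 5, swap → [9, 22, 39, 27, 29, 54, 71, 70, 63, 66, 53, 48]
54 vs only child 48 at index 11, swap → [9, 22, 39, 27, 29, 48, 71, 70, 63, 66, 53, 54]

[9, 22, 39, 27, 29, 48, 71, 70, 63, 66, 53, 54]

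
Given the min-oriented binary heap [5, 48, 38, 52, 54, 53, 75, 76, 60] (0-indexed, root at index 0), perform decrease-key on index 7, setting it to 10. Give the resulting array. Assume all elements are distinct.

set index 7 from 76 to 10 → [5, 48, 38, 52, 54, 53, 75, 10, 60]
10 < parent 52 at index 3, swap → [5, 48, 38, 10, 54, 53, 75, 52, 60]
10 < parent 48 at index 1, swap → [5, 10, 38, 48, 54, 53, 75, 52, 60]

[5, 10, 38, 48, 54, 53, 75, 52, 60]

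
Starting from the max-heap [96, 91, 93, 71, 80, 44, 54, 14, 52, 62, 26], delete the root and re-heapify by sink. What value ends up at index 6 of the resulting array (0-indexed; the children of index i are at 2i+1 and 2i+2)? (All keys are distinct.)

remove root 96; move last element 26 to root → [26, 91, 93, 71, 80, 44, 54, 14, 52, 62]
26 vs larger child 93 at index 2, swap → [93, 91, 26, 71, 80, 44, 54, 14, 52, 62]
26 vs larger child 54 at index 6, swap → [93, 91, 54, 71, 80, 44, 26, 14, 52, 62]
resulting array: [93, 91, 54, 71, 80, 44, 26, 14, 52, 62]

26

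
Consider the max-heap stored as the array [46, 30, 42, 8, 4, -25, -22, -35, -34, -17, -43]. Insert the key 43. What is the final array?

[46, 30, 43, 8, 4, 42, -22, -35, -34, -17, -43, -25]

append 43 at index 11 → [46, 30, 42, 8, 4, -25, -22, -35, -34, -17, -43, 43]
43 > parent -25 at index 5, swap → [46, 30, 42, 8, 4, 43, -22, -35, -34, -17, -43, -25]
43 > parent 42 at index 2, swap → [46, 30, 43, 8, 4, 42, -22, -35, -34, -17, -43, -25]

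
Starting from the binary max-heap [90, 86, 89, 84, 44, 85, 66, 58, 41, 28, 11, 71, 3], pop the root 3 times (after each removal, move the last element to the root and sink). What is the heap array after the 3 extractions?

extract-max #1 returns 90:
  remove root 90; move last element 3 to root → [3, 86, 89, 84, 44, 85, 66, 58, 41, 28, 11, 71]
  3 vs larger child 89 at index 2, swap → [89, 86, 3, 84, 44, 85, 66, 58, 41, 28, 11, 71]
  3 vs larger child 85 at index 5, swap → [89, 86, 85, 84, 44, 3, 66, 58, 41, 28, 11, 71]
  3 vs only child 71 at index 11, swap → [89, 86, 85, 84, 44, 71, 66, 58, 41, 28, 11, 3]
extract-max #2 returns 89:
  remove root 89; move last element 3 to root → [3, 86, 85, 84, 44, 71, 66, 58, 41, 28, 11]
  3 vs larger child 86 at index 1, swap → [86, 3, 85, 84, 44, 71, 66, 58, 41, 28, 11]
  3 vs larger child 84 at index 3, swap → [86, 84, 85, 3, 44, 71, 66, 58, 41, 28, 11]
  3 vs larger child 58 at index 7, swap → [86, 84, 85, 58, 44, 71, 66, 3, 41, 28, 11]
extract-max #3 returns 86:
  remove root 86; move last element 11 to root → [11, 84, 85, 58, 44, 71, 66, 3, 41, 28]
  11 vs larger child 85 at index 2, swap → [85, 84, 11, 58, 44, 71, 66, 3, 41, 28]
  11 vs larger child 71 at index 5, swap → [85, 84, 71, 58, 44, 11, 66, 3, 41, 28]

[85, 84, 71, 58, 44, 11, 66, 3, 41, 28]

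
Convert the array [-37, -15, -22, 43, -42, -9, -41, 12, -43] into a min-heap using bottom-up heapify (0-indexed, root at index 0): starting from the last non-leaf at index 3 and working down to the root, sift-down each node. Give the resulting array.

[-43, -42, -41, -15, -37, -9, -22, 12, 43]

sift down from index 3:
  43 vs smaller child -43 at index 8, swap → [-37, -15, -22, -43, -42, -9, -41, 12, 43]
sift down from index 2:
  -22 vs smaller child -41 at index 6, swap → [-37, -15, -41, -43, -42, -9, -22, 12, 43]
sift down from index 1:
  -15 vs smaller child -43 at index 3, swap → [-37, -43, -41, -15, -42, -9, -22, 12, 43]
sift down from index 0:
  -37 vs smaller child -43 at index 1, swap → [-43, -37, -41, -15, -42, -9, -22, 12, 43]
  -37 vs smaller child -42 at index 4, swap → [-43, -42, -41, -15, -37, -9, -22, 12, 43]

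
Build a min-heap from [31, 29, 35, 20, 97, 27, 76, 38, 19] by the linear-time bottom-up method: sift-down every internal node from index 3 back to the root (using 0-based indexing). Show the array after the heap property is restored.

sift down from index 3:
  20 vs smaller child 19 at index 8, swap → [31, 29, 35, 19, 97, 27, 76, 38, 20]
sift down from index 2:
  35 vs smaller child 27 at index 5, swap → [31, 29, 27, 19, 97, 35, 76, 38, 20]
sift down from index 1:
  29 vs smaller child 19 at index 3, swap → [31, 19, 27, 29, 97, 35, 76, 38, 20]
  29 vs smaller child 20 at index 8, swap → [31, 19, 27, 20, 97, 35, 76, 38, 29]
sift down from index 0:
  31 vs smaller child 19 at index 1, swap → [19, 31, 27, 20, 97, 35, 76, 38, 29]
  31 vs smaller child 20 at index 3, swap → [19, 20, 27, 31, 97, 35, 76, 38, 29]
  31 vs smaller child 29 at index 8, swap → [19, 20, 27, 29, 97, 35, 76, 38, 31]

[19, 20, 27, 29, 97, 35, 76, 38, 31]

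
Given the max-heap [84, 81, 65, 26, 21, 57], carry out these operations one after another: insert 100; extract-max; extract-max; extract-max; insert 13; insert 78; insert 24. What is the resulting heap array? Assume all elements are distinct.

insert 100:
  append 100 at index 6 → [84, 81, 65, 26, 21, 57, 100]
  100 > parent 65 at index 2, swap → [84, 81, 100, 26, 21, 57, 65]
  100 > parent 84 at index 0, swap → [100, 81, 84, 26, 21, 57, 65]
extract-max → returns 100:
  remove root 100; move last element 65 to root → [65, 81, 84, 26, 21, 57]
  65 vs larger child 84 at index 2, swap → [84, 81, 65, 26, 21, 57]
extract-max → returns 84:
  remove root 84; move last element 57 to root → [57, 81, 65, 26, 21]
  57 vs larger child 81 at index 1, swap → [81, 57, 65, 26, 21]
extract-max → returns 81:
  remove root 81; move last element 21 to root → [21, 57, 65, 26]
  21 vs larger child 65 at index 2, swap → [65, 57, 21, 26]
insert 13:
  append 13 at index 4 → [65, 57, 21, 26, 13] (no swap needed)
insert 78:
  append 78 at index 5 → [65, 57, 21, 26, 13, 78]
  78 > parent 21 at index 2, swap → [65, 57, 78, 26, 13, 21]
  78 > parent 65 at index 0, swap → [78, 57, 65, 26, 13, 21]
insert 24:
  append 24 at index 6 → [78, 57, 65, 26, 13, 21, 24] (no swap needed)

[78, 57, 65, 26, 13, 21, 24]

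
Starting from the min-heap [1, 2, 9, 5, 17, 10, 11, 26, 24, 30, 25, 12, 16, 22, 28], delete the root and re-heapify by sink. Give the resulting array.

remove root 1; move last element 28 to root → [28, 2, 9, 5, 17, 10, 11, 26, 24, 30, 25, 12, 16, 22]
28 vs smaller child 2 at index 1, swap → [2, 28, 9, 5, 17, 10, 11, 26, 24, 30, 25, 12, 16, 22]
28 vs smaller child 5 at index 3, swap → [2, 5, 9, 28, 17, 10, 11, 26, 24, 30, 25, 12, 16, 22]
28 vs smaller child 24 at index 8, swap → [2, 5, 9, 24, 17, 10, 11, 26, 28, 30, 25, 12, 16, 22]

[2, 5, 9, 24, 17, 10, 11, 26, 28, 30, 25, 12, 16, 22]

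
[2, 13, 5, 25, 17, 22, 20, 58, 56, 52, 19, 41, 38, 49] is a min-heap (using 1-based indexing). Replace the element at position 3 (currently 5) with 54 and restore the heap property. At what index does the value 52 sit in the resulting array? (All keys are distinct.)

set index 3 from 5 to 54 → [2, 13, 54, 25, 17, 22, 20, 58, 56, 52, 19, 41, 38, 49]
54 vs smaller child 20 at index 7, swap → [2, 13, 20, 25, 17, 22, 54, 58, 56, 52, 19, 41, 38, 49]
54 vs only child 49 at index 14, swap → [2, 13, 20, 25, 17, 22, 49, 58, 56, 52, 19, 41, 38, 54]
resulting array: [2, 13, 20, 25, 17, 22, 49, 58, 56, 52, 19, 41, 38, 54]

10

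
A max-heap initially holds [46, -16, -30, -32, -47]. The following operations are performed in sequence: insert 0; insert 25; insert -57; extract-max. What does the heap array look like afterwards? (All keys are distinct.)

[25, -16, 0, -32, -47, -30, -57]

insert 0:
  append 0 at index 5 → [46, -16, -30, -32, -47, 0]
  0 > parent -30 at index 2, swap → [46, -16, 0, -32, -47, -30]
insert 25:
  append 25 at index 6 → [46, -16, 0, -32, -47, -30, 25]
  25 > parent 0 at index 2, swap → [46, -16, 25, -32, -47, -30, 0]
insert -57:
  append -57 at index 7 → [46, -16, 25, -32, -47, -30, 0, -57] (no swap needed)
extract-max → returns 46:
  remove root 46; move last element -57 to root → [-57, -16, 25, -32, -47, -30, 0]
  -57 vs larger child 25 at index 2, swap → [25, -16, -57, -32, -47, -30, 0]
  -57 vs larger child 0 at index 6, swap → [25, -16, 0, -32, -47, -30, -57]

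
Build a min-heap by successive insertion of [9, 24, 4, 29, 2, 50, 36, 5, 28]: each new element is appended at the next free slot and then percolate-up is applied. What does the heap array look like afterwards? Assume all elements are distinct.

Insert 9:
  append 9 at index 0 → [9] (no swap needed)
Insert 24:
  append 24 at index 1 → [9, 24] (no swap needed)
Insert 4:
  append 4 at index 2 → [9, 24, 4]
  4 < parent 9 at index 0, swap → [4, 24, 9]
Insert 29:
  append 29 at index 3 → [4, 24, 9, 29] (no swap needed)
Insert 2:
  append 2 at index 4 → [4, 24, 9, 29, 2]
  2 < parent 24 at index 1, swap → [4, 2, 9, 29, 24]
  2 < parent 4 at index 0, swap → [2, 4, 9, 29, 24]
Insert 50:
  append 50 at index 5 → [2, 4, 9, 29, 24, 50] (no swap needed)
Insert 36:
  append 36 at index 6 → [2, 4, 9, 29, 24, 50, 36] (no swap needed)
Insert 5:
  append 5 at index 7 → [2, 4, 9, 29, 24, 50, 36, 5]
  5 < parent 29 at index 3, swap → [2, 4, 9, 5, 24, 50, 36, 29]
Insert 28:
  append 28 at index 8 → [2, 4, 9, 5, 24, 50, 36, 29, 28] (no swap needed)

[2, 4, 9, 5, 24, 50, 36, 29, 28]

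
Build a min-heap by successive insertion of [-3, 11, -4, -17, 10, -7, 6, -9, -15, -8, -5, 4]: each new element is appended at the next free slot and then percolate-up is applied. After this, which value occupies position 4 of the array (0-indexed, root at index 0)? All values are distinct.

Insert -3:
  append -3 at index 0 → [-3] (no swap needed)
Insert 11:
  append 11 at index 1 → [-3, 11] (no swap needed)
Insert -4:
  append -4 at index 2 → [-3, 11, -4]
  -4 < parent -3 at index 0, swap → [-4, 11, -3]
Insert -17:
  append -17 at index 3 → [-4, 11, -3, -17]
  -17 < parent 11 at index 1, swap → [-4, -17, -3, 11]
  -17 < parent -4 at index 0, swap → [-17, -4, -3, 11]
Insert 10:
  append 10 at index 4 → [-17, -4, -3, 11, 10] (no swap needed)
Insert -7:
  append -7 at index 5 → [-17, -4, -3, 11, 10, -7]
  -7 < parent -3 at index 2, swap → [-17, -4, -7, 11, 10, -3]
Insert 6:
  append 6 at index 6 → [-17, -4, -7, 11, 10, -3, 6] (no swap needed)
Insert -9:
  append -9 at index 7 → [-17, -4, -7, 11, 10, -3, 6, -9]
  -9 < parent 11 at index 3, swap → [-17, -4, -7, -9, 10, -3, 6, 11]
  -9 < parent -4 at index 1, swap → [-17, -9, -7, -4, 10, -3, 6, 11]
Insert -15:
  append -15 at index 8 → [-17, -9, -7, -4, 10, -3, 6, 11, -15]
  -15 < parent -4 at index 3, swap → [-17, -9, -7, -15, 10, -3, 6, 11, -4]
  -15 < parent -9 at index 1, swap → [-17, -15, -7, -9, 10, -3, 6, 11, -4]
Insert -8:
  append -8 at index 9 → [-17, -15, -7, -9, 10, -3, 6, 11, -4, -8]
  -8 < parent 10 at index 4, swap → [-17, -15, -7, -9, -8, -3, 6, 11, -4, 10]
Insert -5:
  append -5 at index 10 → [-17, -15, -7, -9, -8, -3, 6, 11, -4, 10, -5] (no swap needed)
Insert 4:
  append 4 at index 11 → [-17, -15, -7, -9, -8, -3, 6, 11, -4, 10, -5, 4] (no swap needed)
resulting array: [-17, -15, -7, -9, -8, -3, 6, 11, -4, 10, -5, 4]

-8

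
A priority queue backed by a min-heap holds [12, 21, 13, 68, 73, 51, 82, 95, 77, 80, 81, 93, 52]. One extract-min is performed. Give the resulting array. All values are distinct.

remove root 12; move last element 52 to root → [52, 21, 13, 68, 73, 51, 82, 95, 77, 80, 81, 93]
52 vs smaller child 13 at index 2, swap → [13, 21, 52, 68, 73, 51, 82, 95, 77, 80, 81, 93]
52 vs smaller child 51 at index 5, swap → [13, 21, 51, 68, 73, 52, 82, 95, 77, 80, 81, 93]

[13, 21, 51, 68, 73, 52, 82, 95, 77, 80, 81, 93]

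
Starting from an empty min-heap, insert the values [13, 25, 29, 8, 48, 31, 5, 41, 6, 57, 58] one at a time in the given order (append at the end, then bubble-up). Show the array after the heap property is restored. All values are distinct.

[5, 6, 8, 13, 48, 31, 29, 41, 25, 57, 58]

Insert 13:
  append 13 at index 0 → [13] (no swap needed)
Insert 25:
  append 25 at index 1 → [13, 25] (no swap needed)
Insert 29:
  append 29 at index 2 → [13, 25, 29] (no swap needed)
Insert 8:
  append 8 at index 3 → [13, 25, 29, 8]
  8 < parent 25 at index 1, swap → [13, 8, 29, 25]
  8 < parent 13 at index 0, swap → [8, 13, 29, 25]
Insert 48:
  append 48 at index 4 → [8, 13, 29, 25, 48] (no swap needed)
Insert 31:
  append 31 at index 5 → [8, 13, 29, 25, 48, 31] (no swap needed)
Insert 5:
  append 5 at index 6 → [8, 13, 29, 25, 48, 31, 5]
  5 < parent 29 at index 2, swap → [8, 13, 5, 25, 48, 31, 29]
  5 < parent 8 at index 0, swap → [5, 13, 8, 25, 48, 31, 29]
Insert 41:
  append 41 at index 7 → [5, 13, 8, 25, 48, 31, 29, 41] (no swap needed)
Insert 6:
  append 6 at index 8 → [5, 13, 8, 25, 48, 31, 29, 41, 6]
  6 < parent 25 at index 3, swap → [5, 13, 8, 6, 48, 31, 29, 41, 25]
  6 < parent 13 at index 1, swap → [5, 6, 8, 13, 48, 31, 29, 41, 25]
Insert 57:
  append 57 at index 9 → [5, 6, 8, 13, 48, 31, 29, 41, 25, 57] (no swap needed)
Insert 58:
  append 58 at index 10 → [5, 6, 8, 13, 48, 31, 29, 41, 25, 57, 58] (no swap needed)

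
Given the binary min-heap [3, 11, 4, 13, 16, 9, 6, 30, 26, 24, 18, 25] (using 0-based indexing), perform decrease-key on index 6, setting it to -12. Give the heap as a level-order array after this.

[-12, 11, 3, 13, 16, 9, 4, 30, 26, 24, 18, 25]

set index 6 from 6 to -12 → [3, 11, 4, 13, 16, 9, -12, 30, 26, 24, 18, 25]
-12 < parent 4 at index 2, swap → [3, 11, -12, 13, 16, 9, 4, 30, 26, 24, 18, 25]
-12 < parent 3 at index 0, swap → [-12, 11, 3, 13, 16, 9, 4, 30, 26, 24, 18, 25]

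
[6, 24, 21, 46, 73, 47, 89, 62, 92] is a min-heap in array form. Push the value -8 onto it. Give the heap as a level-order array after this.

append -8 at index 9 → [6, 24, 21, 46, 73, 47, 89, 62, 92, -8]
-8 < parent 73 at index 4, swap → [6, 24, 21, 46, -8, 47, 89, 62, 92, 73]
-8 < parent 24 at index 1, swap → [6, -8, 21, 46, 24, 47, 89, 62, 92, 73]
-8 < parent 6 at index 0, swap → [-8, 6, 21, 46, 24, 47, 89, 62, 92, 73]

[-8, 6, 21, 46, 24, 47, 89, 62, 92, 73]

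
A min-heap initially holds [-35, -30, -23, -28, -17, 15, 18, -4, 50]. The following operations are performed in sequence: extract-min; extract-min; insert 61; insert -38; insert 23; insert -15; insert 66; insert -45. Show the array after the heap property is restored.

extract-min → returns -35:
  remove root -35; move last element 50 to root → [50, -30, -23, -28, -17, 15, 18, -4]
  50 vs smaller child -30 at index 1, swap → [-30, 50, -23, -28, -17, 15, 18, -4]
  50 vs smaller child -28 at index 3, swap → [-30, -28, -23, 50, -17, 15, 18, -4]
  50 vs only child -4 at index 7, swap → [-30, -28, -23, -4, -17, 15, 18, 50]
extract-min → returns -30:
  remove root -30; move last element 50 to root → [50, -28, -23, -4, -17, 15, 18]
  50 vs smaller child -28 at index 1, swap → [-28, 50, -23, -4, -17, 15, 18]
  50 vs smaller child -17 at index 4, swap → [-28, -17, -23, -4, 50, 15, 18]
insert 61:
  append 61 at index 7 → [-28, -17, -23, -4, 50, 15, 18, 61] (no swap needed)
insert -38:
  append -38 at index 8 → [-28, -17, -23, -4, 50, 15, 18, 61, -38]
  -38 < parent -4 at index 3, swap → [-28, -17, -23, -38, 50, 15, 18, 61, -4]
  -38 < parent -17 at index 1, swap → [-28, -38, -23, -17, 50, 15, 18, 61, -4]
  -38 < parent -28 at index 0, swap → [-38, -28, -23, -17, 50, 15, 18, 61, -4]
insert 23:
  append 23 at index 9 → [-38, -28, -23, -17, 50, 15, 18, 61, -4, 23]
  23 < parent 50 at index 4, swap → [-38, -28, -23, -17, 23, 15, 18, 61, -4, 50]
insert -15:
  append -15 at index 10 → [-38, -28, -23, -17, 23, 15, 18, 61, -4, 50, -15]
  -15 < parent 23 at index 4, swap → [-38, -28, -23, -17, -15, 15, 18, 61, -4, 50, 23]
insert 66:
  append 66 at index 11 → [-38, -28, -23, -17, -15, 15, 18, 61, -4, 50, 23, 66] (no swap needed)
insert -45:
  append -45 at index 12 → [-38, -28, -23, -17, -15, 15, 18, 61, -4, 50, 23, 66, -45]
  -45 < parent 15 at index 5, swap → [-38, -28, -23, -17, -15, -45, 18, 61, -4, 50, 23, 66, 15]
  -45 < parent -23 at index 2, swap → [-38, -28, -45, -17, -15, -23, 18, 61, -4, 50, 23, 66, 15]
  -45 < parent -38 at index 0, swap → [-45, -28, -38, -17, -15, -23, 18, 61, -4, 50, 23, 66, 15]

[-45, -28, -38, -17, -15, -23, 18, 61, -4, 50, 23, 66, 15]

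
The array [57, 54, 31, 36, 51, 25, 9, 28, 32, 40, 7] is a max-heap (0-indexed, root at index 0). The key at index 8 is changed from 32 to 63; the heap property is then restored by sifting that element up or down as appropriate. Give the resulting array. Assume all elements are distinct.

[63, 57, 31, 54, 51, 25, 9, 28, 36, 40, 7]

set index 8 from 32 to 63 → [57, 54, 31, 36, 51, 25, 9, 28, 63, 40, 7]
63 > parent 36 at index 3, swap → [57, 54, 31, 63, 51, 25, 9, 28, 36, 40, 7]
63 > parent 54 at index 1, swap → [57, 63, 31, 54, 51, 25, 9, 28, 36, 40, 7]
63 > parent 57 at index 0, swap → [63, 57, 31, 54, 51, 25, 9, 28, 36, 40, 7]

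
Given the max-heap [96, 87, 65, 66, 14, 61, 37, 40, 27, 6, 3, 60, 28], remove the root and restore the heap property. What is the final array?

[87, 66, 65, 40, 14, 61, 37, 28, 27, 6, 3, 60]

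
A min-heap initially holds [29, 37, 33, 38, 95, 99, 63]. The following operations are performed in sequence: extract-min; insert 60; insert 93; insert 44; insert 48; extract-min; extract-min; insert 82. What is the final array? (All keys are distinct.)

[38, 44, 60, 82, 48, 99, 63, 95, 93]

extract-min → returns 29:
  remove root 29; move last element 63 to root → [63, 37, 33, 38, 95, 99]
  63 vs smaller child 33 at index 2, swap → [33, 37, 63, 38, 95, 99]
insert 60:
  append 60 at index 6 → [33, 37, 63, 38, 95, 99, 60]
  60 < parent 63 at index 2, swap → [33, 37, 60, 38, 95, 99, 63]
insert 93:
  append 93 at index 7 → [33, 37, 60, 38, 95, 99, 63, 93] (no swap needed)
insert 44:
  append 44 at index 8 → [33, 37, 60, 38, 95, 99, 63, 93, 44] (no swap needed)
insert 48:
  append 48 at index 9 → [33, 37, 60, 38, 95, 99, 63, 93, 44, 48]
  48 < parent 95 at index 4, swap → [33, 37, 60, 38, 48, 99, 63, 93, 44, 95]
extract-min → returns 33:
  remove root 33; move last element 95 to root → [95, 37, 60, 38, 48, 99, 63, 93, 44]
  95 vs smaller child 37 at index 1, swap → [37, 95, 60, 38, 48, 99, 63, 93, 44]
  95 vs smaller child 38 at index 3, swap → [37, 38, 60, 95, 48, 99, 63, 93, 44]
  95 vs smaller child 44 at index 8, swap → [37, 38, 60, 44, 48, 99, 63, 93, 95]
extract-min → returns 37:
  remove root 37; move last element 95 to root → [95, 38, 60, 44, 48, 99, 63, 93]
  95 vs smaller child 38 at index 1, swap → [38, 95, 60, 44, 48, 99, 63, 93]
  95 vs smaller child 44 at index 3, swap → [38, 44, 60, 95, 48, 99, 63, 93]
  95 vs only child 93 at index 7, swap → [38, 44, 60, 93, 48, 99, 63, 95]
insert 82:
  append 82 at index 8 → [38, 44, 60, 93, 48, 99, 63, 95, 82]
  82 < parent 93 at index 3, swap → [38, 44, 60, 82, 48, 99, 63, 95, 93]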